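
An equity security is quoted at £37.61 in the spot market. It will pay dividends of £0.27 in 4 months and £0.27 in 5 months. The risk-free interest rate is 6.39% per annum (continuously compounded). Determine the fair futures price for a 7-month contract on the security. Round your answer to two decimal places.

PV(dividends) I = 0.27·e^(−0.0639·4/12) + 0.27·e^(−0.0639·5/12)
I = 0.2643 + 0.2629 = 0.5272
F = (S − I)·e^(rT) = (37.61 − 0.5272) · e^(0.0639·7/12)
= 37.0828 · e^0.037275 = 37.0828 × 1.037978 = £38.49

£38.49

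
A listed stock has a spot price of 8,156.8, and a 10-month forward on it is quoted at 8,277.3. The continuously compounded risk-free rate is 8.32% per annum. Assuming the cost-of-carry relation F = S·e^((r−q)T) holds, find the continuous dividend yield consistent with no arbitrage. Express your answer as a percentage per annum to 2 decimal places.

From F = S·e^((r−q)T): (r − q) = ln(F/S)/T
ln(8277.3/8156.8) = ln(1.014773) = 0.014665
(r − q) = 0.014665 / (10/12) = 0.017598
q = r − ln(F/S)/T = 0.0832 − 0.017598 = 0.065602
q = 6.56%

6.56%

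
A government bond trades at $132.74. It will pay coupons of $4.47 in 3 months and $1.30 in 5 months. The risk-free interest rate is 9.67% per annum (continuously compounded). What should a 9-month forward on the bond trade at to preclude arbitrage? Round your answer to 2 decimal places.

$136.69

PV(coupons) I = 4.47·e^(−0.0967·3/12) + 1.30·e^(−0.0967·5/12)
I = 4.3632 + 1.2487 = 5.6119
F = (S − I)·e^(rT) = (132.74 − 5.6119) · e^(0.0967·9/12)
= 127.1281 · e^0.072525 = 127.1281 × 1.075220 = $136.69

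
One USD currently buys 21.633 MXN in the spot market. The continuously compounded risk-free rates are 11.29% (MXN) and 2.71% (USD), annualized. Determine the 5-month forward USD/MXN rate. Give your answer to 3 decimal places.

F = S·e^((r_MXN − r_USD)T) = 21.633 · e^((0.1129 − 0.0271) × 5/12)
= 21.633 · e^0.035750 = 21.633 × 1.036397
F = 22.420 MXN per USD

22.420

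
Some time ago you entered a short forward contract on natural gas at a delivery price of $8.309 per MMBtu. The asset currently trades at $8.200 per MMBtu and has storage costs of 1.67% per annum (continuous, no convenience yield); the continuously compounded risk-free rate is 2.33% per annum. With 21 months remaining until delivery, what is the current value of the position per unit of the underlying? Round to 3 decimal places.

Current fair forward for the remaining 21 months: F = S·e^((r + u)·T), (r + u) = 0.0233 + 0.0167 = 0.0400
F = 8.200 · e^(0.0400 × 21/12) = 8.200 × 1.072508 = 8.7946
Value of long forward = (F − K)·e^(−rT) = (8.7946 − 8.309) · e^(−0.0233·21/12)
= 0.4856 × 0.960045 = 0.466
Short position value = −(long value) = -$0.466

-$0.466 per MMBtu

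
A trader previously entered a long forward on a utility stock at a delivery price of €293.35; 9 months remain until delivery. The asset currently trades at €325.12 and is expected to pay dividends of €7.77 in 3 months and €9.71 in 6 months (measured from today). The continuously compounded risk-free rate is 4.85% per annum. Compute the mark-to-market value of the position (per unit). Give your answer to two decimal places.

PV(remaining dividends) I = 7.77·e^(−0.0485·3/12) + 9.71·e^(−0.0485·6/12) = 17.1537
Current forward F = (S − I)·e^(rT) = (325.12 − 17.1537)·e^(0.0485·9/12) = 307.9663 × 1.037045 = 319.3749
Value (long) = (F − K)·e^(−rT) = (319.3749 − 293.35) × 0.964279 = 25.0953
Value = €25.10

€25.10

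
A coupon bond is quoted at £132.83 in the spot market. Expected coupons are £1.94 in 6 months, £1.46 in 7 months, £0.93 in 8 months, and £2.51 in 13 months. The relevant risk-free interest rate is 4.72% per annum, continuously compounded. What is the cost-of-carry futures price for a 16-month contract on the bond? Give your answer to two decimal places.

PV(coupons) I = 1.94·e^(−0.0472·6/12) + 1.46·e^(−0.0472·7/12) + 0.93·e^(−0.0472·8/12) + 2.51·e^(−0.0472·13/12)
I = 1.8948 + 1.4203 + 0.9012 + 2.3849 = 6.6012
F = (S − I)·e^(rT) = (132.83 − 6.6012) · e^(0.0472·16/12)
= 126.2288 · e^0.062933 = 126.2288 × 1.064955 = £134.43

£134.43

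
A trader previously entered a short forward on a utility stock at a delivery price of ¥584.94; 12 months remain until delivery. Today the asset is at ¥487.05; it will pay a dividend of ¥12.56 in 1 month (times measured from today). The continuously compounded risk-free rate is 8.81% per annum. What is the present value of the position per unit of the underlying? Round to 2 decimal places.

¥61.03

PV(remaining dividends) I = 12.56·e^(−0.0881·1/12) = 12.4681
Current forward F = (S − I)·e^(rT) = (487.05 − 12.4681)·e^(0.0881·12/12) = 474.5819 × 1.092097 = 518.2895
Value (long) = (F − K)·e^(−rT) = (518.2895 − 584.94) × 0.915669 = -61.0298
Short position value = −(long value) = ¥61.03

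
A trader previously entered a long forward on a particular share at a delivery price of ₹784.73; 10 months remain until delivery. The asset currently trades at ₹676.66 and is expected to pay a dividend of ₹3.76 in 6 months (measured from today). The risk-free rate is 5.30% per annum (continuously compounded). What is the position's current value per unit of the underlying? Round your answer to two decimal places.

PV(remaining dividends) I = 3.76·e^(−0.0530·6/12) = 3.6617
Current forward F = (S − I)·e^(rT) = (676.66 − 3.6617)·e^(0.0530·10/12) = 672.9983 × 1.045157 = 703.3889
Value (long) = (F − K)·e^(−rT) = (703.3889 − 784.73) × 0.956794 = -77.8267
Value = -₹77.83

-₹77.83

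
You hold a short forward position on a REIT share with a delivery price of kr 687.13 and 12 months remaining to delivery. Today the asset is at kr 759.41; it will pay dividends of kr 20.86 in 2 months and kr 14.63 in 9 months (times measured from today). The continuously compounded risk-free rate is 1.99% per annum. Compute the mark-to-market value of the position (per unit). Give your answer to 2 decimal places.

-kr 50.61

PV(remaining dividends) I = 20.86·e^(−0.0199·2/12) + 14.63·e^(−0.0199·9/12) = 35.2042
Current forward F = (S − I)·e^(rT) = (759.41 − 35.2042)·e^(0.0199·12/12) = 724.2058 × 1.020099 = 738.7616
Value (long) = (F − K)·e^(−rT) = (738.7616 − 687.13) × 0.980297 = 50.6143
Short position value = −(long value) = -kr 50.61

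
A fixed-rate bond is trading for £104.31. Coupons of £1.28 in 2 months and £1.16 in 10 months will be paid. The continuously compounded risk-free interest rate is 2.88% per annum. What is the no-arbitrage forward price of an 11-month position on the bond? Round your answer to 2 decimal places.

PV(coupons) I = 1.28·e^(−0.0288·2/12) + 1.16·e^(−0.0288·10/12)
I = 1.2739 + 1.1325 = 2.4064
F = (S − I)·e^(rT) = (104.31 − 2.4064) · e^(0.0288·11/12)
= 101.9036 · e^0.026400 = 101.9036 × 1.026752 = £104.63

£104.63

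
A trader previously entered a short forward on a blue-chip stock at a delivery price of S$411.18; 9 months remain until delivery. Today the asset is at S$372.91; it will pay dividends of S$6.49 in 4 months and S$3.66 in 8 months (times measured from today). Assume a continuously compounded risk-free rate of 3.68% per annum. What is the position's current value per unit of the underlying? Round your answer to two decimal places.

PV(remaining dividends) I = 6.49·e^(−0.0368·4/12) + 3.66·e^(−0.0368·8/12) = 9.9822
Current forward F = (S − I)·e^(rT) = (372.91 − 9.9822)·e^(0.0368·9/12) = 362.9278 × 1.027984 = 373.0840
Value (long) = (F − K)·e^(−rT) = (373.0840 − 411.18) × 0.972777 = -37.0589
Short position value = −(long value) = S$37.06

S$37.06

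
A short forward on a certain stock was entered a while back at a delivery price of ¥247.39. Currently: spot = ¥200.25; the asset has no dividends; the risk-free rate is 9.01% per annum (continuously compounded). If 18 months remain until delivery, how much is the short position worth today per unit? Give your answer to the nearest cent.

Current fair forward for the remaining 18 months: F = S·e^(r·T), r = 0.0901
F = 200.25 · e^(0.0901 × 18/12) = 200.25 × 1.144708 = 229.2278
Value of long forward = (F − K)·e^(−rT) = (229.2278 − 247.39) · e^(−0.0901·18/12)
= -18.1622 × 0.873585 = -15.87
Short position value = −(long value) = ¥15.87

¥15.87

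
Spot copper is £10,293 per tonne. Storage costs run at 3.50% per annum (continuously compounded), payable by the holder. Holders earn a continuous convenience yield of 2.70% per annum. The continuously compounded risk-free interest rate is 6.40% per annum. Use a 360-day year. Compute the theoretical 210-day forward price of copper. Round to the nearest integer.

£10,735 per tonne

Net carry = r + u − y = 0.0640 + 0.0350 − 0.0270 = 0.0720
F = S·e^((r+u−y)T) = 10293 · e^(0.0720 × 210/360) = 10293 · e^0.042000
= 10293 × 1.042894 = £10,735 per tonne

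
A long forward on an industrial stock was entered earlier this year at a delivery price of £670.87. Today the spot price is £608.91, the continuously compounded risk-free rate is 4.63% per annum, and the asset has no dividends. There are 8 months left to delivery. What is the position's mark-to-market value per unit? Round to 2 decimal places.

-£41.57

Current fair forward for the remaining 8 months: F = S·e^(r·T), r = 0.0463
F = 608.91 · e^(0.0463 × 8/12) = 608.91 × 1.031348 = 627.9981
Value of long forward = (F − K)·e^(−rT) = (627.9981 − 670.87) · e^(−0.0463·8/12)
= -42.8719 × 0.969605 = -41.57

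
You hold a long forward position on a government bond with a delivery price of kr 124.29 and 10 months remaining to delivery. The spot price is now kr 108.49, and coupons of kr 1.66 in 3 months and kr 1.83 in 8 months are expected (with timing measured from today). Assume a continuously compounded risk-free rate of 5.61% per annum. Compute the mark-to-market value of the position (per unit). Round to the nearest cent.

-kr 13.52

PV(remaining coupons) I = 1.66·e^(−0.0561·3/12) + 1.83·e^(−0.0561·8/12) = 3.3997
Current forward F = (S − I)·e^(rT) = (108.49 − 3.3997)·e^(0.0561·10/12) = 105.0903 × 1.047860 = 110.1199
Value (long) = (F − K)·e^(−rT) = (110.1199 − 124.29) × 0.954326 = -13.5229
Value = -kr 13.52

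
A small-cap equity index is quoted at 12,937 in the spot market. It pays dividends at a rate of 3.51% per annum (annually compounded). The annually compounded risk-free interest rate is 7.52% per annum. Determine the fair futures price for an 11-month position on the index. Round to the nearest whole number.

13,396

F = S · (1+r)^T / (1+q)^T
= 12937 × 1.068723 / 1.032129 = 12937 × 1.035455
F = 13,396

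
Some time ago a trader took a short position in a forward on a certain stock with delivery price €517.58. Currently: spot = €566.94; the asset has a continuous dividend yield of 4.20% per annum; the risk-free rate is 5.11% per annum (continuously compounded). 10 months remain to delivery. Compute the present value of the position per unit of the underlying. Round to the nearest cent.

Current fair forward for the remaining 10 months: F = S·e^((r − q)·T), (r − q) = 0.0511 − 0.0420 = 0.0091
F = 566.94 · e^(0.0091 × 10/12) = 566.94 × 1.007612 = 571.2555
Value of long forward = (F − K)·e^(−rT) = (571.2555 − 517.58) · e^(−0.0511·10/12)
= 53.6755 × 0.958311 = 51.44
Short position value = −(long value) = -€51.44

-€51.44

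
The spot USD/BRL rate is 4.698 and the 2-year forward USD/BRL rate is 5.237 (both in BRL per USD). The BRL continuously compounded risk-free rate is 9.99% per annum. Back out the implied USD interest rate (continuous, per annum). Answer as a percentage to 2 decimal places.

4.56%

F = S·e^((r_BRL − r_USD)T) ⇒ r_USD = r_BRL − ln(F/S)/T
ln(5.237/4.698) = 0.108612; /(2) = 0.054306
r_USD = 0.0999 − 0.054306 = 0.045594
r_USD = 4.56%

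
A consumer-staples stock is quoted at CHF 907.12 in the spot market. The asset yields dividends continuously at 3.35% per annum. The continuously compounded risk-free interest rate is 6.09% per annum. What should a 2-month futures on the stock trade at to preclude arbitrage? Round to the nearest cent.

CHF 911.27

F = S·e^((r − q)T) = 907.12 · e^((0.0609 − 0.0335) × 2/12)
= 907.12 · e^0.004567 = 907.12 × 1.004577
F = CHF 911.27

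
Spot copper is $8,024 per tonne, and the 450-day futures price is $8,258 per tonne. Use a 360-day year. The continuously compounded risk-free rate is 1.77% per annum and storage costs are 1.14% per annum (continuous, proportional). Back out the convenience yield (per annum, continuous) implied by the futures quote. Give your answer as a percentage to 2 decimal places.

0.61%

F = S·e^((r+u−y)T) ⇒ (r+u−y) = ln(F/S)/T
ln(8258/8024) = 0.028745; /T ⇒ 0.022996
y = r + u − ln(F/S)/T = 0.0177 + 0.0114 − 0.022996 = 0.006104
y = 0.61%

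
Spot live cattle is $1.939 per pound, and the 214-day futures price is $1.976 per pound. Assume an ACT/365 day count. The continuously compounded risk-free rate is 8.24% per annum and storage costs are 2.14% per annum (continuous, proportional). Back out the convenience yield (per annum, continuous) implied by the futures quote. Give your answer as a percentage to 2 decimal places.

F = S·e^((r+u−y)T) ⇒ (r+u−y) = ln(F/S)/T
ln(1.976/1.939) = 0.018902; /T ⇒ 0.032239
y = r + u − ln(F/S)/T = 0.0824 + 0.0214 − 0.032239 = 0.071561
y = 7.16%

7.16%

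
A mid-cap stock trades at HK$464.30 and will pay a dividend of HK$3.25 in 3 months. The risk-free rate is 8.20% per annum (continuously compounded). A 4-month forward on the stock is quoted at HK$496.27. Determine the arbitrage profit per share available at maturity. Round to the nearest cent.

HK$22.38 per share

PV(dividends) I = 3.25·e^(−0.0820·3/12) = 3.1841
Fair forward F* = (S − I)·e^(rT) = (464.30 − 3.1841)·e^0.027333 = 461.1159 × 1.027710 = 473.8934
Market HK$496.27 > fair 473.8934: forward overpriced → cash-and-carry (borrow at r, buy the stock and collect the dividends, short the forward).
Profit at T = |F_mkt − F*| = |496.27 − 473.8934| = HK$22.38 per share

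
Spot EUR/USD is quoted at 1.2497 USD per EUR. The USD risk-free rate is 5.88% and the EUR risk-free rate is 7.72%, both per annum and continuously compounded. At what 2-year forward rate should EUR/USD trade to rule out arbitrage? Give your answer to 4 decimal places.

F = S·e^((r_USD − r_EUR)T) = 1.2497 · e^((0.0588 − 0.0772) × 2)
= 1.2497 · e^-0.036800 = 1.2497 × 0.963869
F = 1.2045 USD per EUR

1.2045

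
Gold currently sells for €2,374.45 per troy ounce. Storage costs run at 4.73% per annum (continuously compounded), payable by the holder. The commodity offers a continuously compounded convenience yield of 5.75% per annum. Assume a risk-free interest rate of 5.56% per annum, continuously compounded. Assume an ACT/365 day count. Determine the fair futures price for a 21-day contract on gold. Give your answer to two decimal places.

Net carry = r + u − y = 0.0556 + 0.0473 − 0.0575 = 0.0454
F = S·e^((r+u−y)T) = 2374.45 · e^(0.0454 × 21/365) = 2374.45 · e^0.00261205
= 2374.45 × 1.00261546 = €2,380.66 per troy ounce

€2,380.66 per troy ounce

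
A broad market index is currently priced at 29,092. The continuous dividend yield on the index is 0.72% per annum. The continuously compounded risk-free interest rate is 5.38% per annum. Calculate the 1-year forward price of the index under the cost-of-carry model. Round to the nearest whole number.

F = S·e^((r − q)T) = 29092 · e^((0.0538 − 0.0072) × 1)
= 29092 · e^0.046600 = 29092 × 1.047703
F = 30,480

30,480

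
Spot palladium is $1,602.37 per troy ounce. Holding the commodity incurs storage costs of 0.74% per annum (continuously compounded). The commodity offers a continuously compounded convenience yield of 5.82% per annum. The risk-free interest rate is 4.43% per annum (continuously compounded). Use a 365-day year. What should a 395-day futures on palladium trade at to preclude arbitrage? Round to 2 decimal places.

Net carry = r + u − y = 0.0443 + 0.0074 − 0.0582 = -0.0065
F = S·e^((r+u−y)T) = 1602.37 · e^(-0.0065 × 395/365) = 1602.37 · e^-0.00703425
= 1602.37 × 0.99299043 = $1,591.14 per troy ounce

$1,591.14 per troy ounce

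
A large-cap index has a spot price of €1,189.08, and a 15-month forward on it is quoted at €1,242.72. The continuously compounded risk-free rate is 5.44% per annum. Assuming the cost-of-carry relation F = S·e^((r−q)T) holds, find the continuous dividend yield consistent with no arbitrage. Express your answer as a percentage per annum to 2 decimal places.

1.91%

From F = S·e^((r−q)T): (r − q) = ln(F/S)/T
ln(1242.72/1189.08) = ln(1.045111) = 0.044123
(r − q) = 0.044123 / (15/12) = 0.035298
q = r − ln(F/S)/T = 0.0544 − 0.035298 = 0.019102
q = 1.91%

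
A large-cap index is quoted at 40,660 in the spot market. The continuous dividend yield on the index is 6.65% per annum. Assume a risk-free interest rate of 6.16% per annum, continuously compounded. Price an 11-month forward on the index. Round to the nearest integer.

40,478

F = S·e^((r − q)T) = 40660 · e^((0.0616 − 0.0665) × 11/12)
= 40660 · e^-0.004492 = 40660 × 0.995518
F = 40,478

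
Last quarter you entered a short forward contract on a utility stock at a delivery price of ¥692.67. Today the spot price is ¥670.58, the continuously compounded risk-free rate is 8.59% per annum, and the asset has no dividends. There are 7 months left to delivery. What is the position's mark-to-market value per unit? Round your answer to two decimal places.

-¥11.76

Current fair forward for the remaining 7 months: F = S·e^(r·T), r = 0.0859
F = 670.58 · e^(0.0859 × 7/12) = 670.58 × 1.051385 = 705.0378
Value of long forward = (F − K)·e^(−rT) = (705.0378 − 692.67) · e^(−0.0859·7/12)
= 12.3678 × 0.951126 = 11.76
Short position value = −(long value) = -¥11.76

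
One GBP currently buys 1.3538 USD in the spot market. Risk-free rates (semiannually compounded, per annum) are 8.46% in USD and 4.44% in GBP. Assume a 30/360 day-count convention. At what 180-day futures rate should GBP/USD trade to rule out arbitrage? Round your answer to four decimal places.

By covered interest parity, F = S · (1+r_USD/2)^(2T) / (1+r_GBP/2)^(2T)
= 1.3538 × 1.042300 / 1.022200 = 1.3538 × 1.019663
F = 1.3804 USD per GBP

1.3804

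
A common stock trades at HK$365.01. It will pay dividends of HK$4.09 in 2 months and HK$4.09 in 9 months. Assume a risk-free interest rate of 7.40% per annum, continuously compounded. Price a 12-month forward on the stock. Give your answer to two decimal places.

PV(dividends) I = 4.09·e^(−0.0740·2/12) + 4.09·e^(−0.0740·9/12)
I = 4.0399 + 3.8692 = 7.9091
F = (S − I)·e^(rT) = (365.01 − 7.9091) · e^(0.0740·12/12)
= 357.1009 · e^0.074000 = 357.1009 × 1.076807 = HK$384.53

HK$384.53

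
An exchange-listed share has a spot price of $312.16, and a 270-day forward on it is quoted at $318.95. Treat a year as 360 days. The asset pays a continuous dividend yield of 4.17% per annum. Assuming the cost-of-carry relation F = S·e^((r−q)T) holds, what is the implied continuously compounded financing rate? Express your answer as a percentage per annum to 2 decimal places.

From F = S·e^((r−q)T): (r − q) = ln(F/S)/T
ln(318.95/312.16) = ln(1.021752) = 0.021519
(r − q) = 0.021519 / (270/360) = 0.028692
r = ln(F/S)/T + q = 0.028692 + 0.0417 = 0.070392
r = 7.04%

7.04%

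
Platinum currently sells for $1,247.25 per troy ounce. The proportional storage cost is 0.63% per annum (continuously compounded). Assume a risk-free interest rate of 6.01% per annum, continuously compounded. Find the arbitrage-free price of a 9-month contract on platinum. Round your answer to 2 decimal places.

Net carry = r + u − y = 0.0601 + 0.0063 − 0.0000 = 0.0664
F = S·e^((r+u−y)T) = 1247.25 · e^(0.0664 × 9/12) = 1247.25 · e^0.04980000
= 1247.25 × 1.05106086 = $1,310.94 per troy ounce

$1,310.94 per troy ounce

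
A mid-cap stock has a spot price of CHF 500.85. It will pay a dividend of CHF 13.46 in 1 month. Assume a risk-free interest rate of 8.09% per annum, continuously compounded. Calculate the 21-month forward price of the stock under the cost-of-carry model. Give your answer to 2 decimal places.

CHF 561.62

PV(dividends) I = 13.46·e^(−0.0809·1/12)
I = 13.3696
F = (S − I)·e^(rT) = (500.85 − 13.3696) · e^(0.0809·21/12)
= 487.4804 · e^0.141575 = 487.4804 × 1.152087 = CHF 561.62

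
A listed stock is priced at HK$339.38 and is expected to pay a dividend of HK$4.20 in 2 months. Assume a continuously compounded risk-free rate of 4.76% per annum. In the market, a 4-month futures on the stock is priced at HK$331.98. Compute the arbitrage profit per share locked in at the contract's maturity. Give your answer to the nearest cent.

HK$8.59 per share

PV(dividends) I = 4.20·e^(−0.0476·2/12) = 4.1668
Fair futures F* = (S − I)·e^(rT) = (339.38 − 4.1668)·e^0.015867 = 335.2132 × 1.015994 = 340.5746
Market HK$331.98 < fair 340.5746: forward underpriced → reverse cash-and-carry (short the stock, invest proceeds at r, pay the dividends, go long the forward).
Profit at T = |F_mkt − F*| = |331.98 − 340.5746| = HK$8.59 per share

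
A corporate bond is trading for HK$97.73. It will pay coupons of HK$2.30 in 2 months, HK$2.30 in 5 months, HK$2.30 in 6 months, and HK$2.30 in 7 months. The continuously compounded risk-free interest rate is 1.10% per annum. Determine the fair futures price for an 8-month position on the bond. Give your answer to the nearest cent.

PV(coupons) I = 2.30·e^(−0.0110·2/12) + 2.30·e^(−0.0110·5/12) + 2.30·e^(−0.0110·6/12) + 2.30·e^(−0.0110·7/12)
I = 2.2958 + 2.2895 + 2.2874 + 2.2853 = 9.1580
F = (S − I)·e^(rT) = (97.73 − 9.1580) · e^(0.0110·8/12)
= 88.5720 · e^0.007333 = 88.5720 × 1.007360 = HK$89.22

HK$89.22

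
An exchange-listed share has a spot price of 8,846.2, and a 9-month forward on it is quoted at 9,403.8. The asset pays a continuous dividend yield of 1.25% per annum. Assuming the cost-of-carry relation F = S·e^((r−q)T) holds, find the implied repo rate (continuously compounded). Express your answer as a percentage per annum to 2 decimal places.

9.40%

From F = S·e^((r−q)T): (r − q) = ln(F/S)/T
ln(9403.8/8846.2) = ln(1.063033) = 0.061126
(r − q) = 0.061126 / (9/12) = 0.081501
r = ln(F/S)/T + q = 0.081501 + 0.0125 = 0.094001
r = 9.40%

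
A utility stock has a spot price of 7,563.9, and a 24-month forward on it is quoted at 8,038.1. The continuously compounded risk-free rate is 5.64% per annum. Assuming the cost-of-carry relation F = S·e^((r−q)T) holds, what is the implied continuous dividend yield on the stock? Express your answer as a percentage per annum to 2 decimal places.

2.60%

From F = S·e^((r−q)T): (r − q) = ln(F/S)/T
ln(8038.1/7563.9) = ln(1.062693) = 0.060806
(r − q) = 0.060806 / (24/12) = 0.030403
q = r − ln(F/S)/T = 0.0564 − 0.030403 = 0.025997
q = 2.60%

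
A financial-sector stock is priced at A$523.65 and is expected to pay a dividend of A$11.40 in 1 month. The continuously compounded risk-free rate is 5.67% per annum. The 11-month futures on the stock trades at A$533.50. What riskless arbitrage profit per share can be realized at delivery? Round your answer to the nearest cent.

PV(dividends) I = 11.40·e^(−0.0567·1/12) = 11.3463
Fair futures F* = (S − I)·e^(rT) = (523.65 − 11.3463)·e^0.051975 = 512.3037 × 1.053349 = 539.6346
Market A$533.50 < fair 539.6346: forward underpriced → reverse cash-and-carry (short the stock, invest proceeds at r, pay the dividends, go long the forward).
Profit at T = |F_mkt − F*| = |533.50 − 539.6346| = A$6.13 per share

A$6.13 per share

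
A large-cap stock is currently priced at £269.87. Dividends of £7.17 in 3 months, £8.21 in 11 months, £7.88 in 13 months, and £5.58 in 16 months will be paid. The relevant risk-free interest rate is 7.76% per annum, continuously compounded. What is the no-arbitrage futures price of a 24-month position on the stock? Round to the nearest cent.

PV(dividends) I = 7.17·e^(−0.0776·3/12) + 8.21·e^(−0.0776·11/12) + 7.88·e^(−0.0776·13/12) + 5.58·e^(−0.0776·16/12)
I = 7.0322 + 7.6463 + 7.2446 + 5.0315 = 26.9546
F = (S − I)·e^(rT) = (269.87 − 26.9546) · e^(0.0776·24/12)
= 242.9154 · e^0.155200 = 242.9154 × 1.167892 = £283.70

£283.70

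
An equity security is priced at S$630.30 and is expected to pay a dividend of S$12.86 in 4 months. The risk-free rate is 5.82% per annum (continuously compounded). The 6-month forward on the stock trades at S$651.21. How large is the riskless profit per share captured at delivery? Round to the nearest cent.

PV(dividends) I = 12.86·e^(−0.0582·4/12) = 12.6129
Fair forward F* = (S − I)·e^(rT) = (630.30 − 12.6129)·e^0.029100 = 617.6871 × 1.029528 = 635.9262
Market S$651.21 > fair 635.9262: forward overpriced → cash-and-carry (borrow at r, buy the stock and collect the dividends, short the forward).
Profit at T = |F_mkt − F*| = |651.21 − 635.9262| = S$15.28 per share

S$15.28 per share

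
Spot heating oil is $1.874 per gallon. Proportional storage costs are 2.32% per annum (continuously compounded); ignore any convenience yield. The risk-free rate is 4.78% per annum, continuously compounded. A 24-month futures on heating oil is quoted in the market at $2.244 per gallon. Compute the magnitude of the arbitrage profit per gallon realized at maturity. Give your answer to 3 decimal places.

$0.084 per gallon

Fair futures: F* = S·e^(carry·T), with carry = (r + u) = 0.0478 + 0.0232 = 0.0710
F* = 1.874 · e^(0.0710 × 24/12) = 1.874 · e^0.142000 = 1.874 × 1.152577 = $2.1599
Market $2.244 > fair $2.1599: forward overpriced → cash-and-carry (buy spot, short the forward).
At maturity, profit = |F_mkt − F*| = |2.244 − 2.1599| = $0.084 per gallon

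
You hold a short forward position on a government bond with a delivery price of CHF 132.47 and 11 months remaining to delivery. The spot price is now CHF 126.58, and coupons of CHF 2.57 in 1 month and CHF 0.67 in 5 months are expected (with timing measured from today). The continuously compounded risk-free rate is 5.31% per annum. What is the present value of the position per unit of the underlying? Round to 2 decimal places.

PV(remaining coupons) I = 2.57·e^(−0.0531·1/12) + 0.67·e^(−0.0531·5/12) = 3.2140
Current forward F = (S − I)·e^(rT) = (126.58 − 3.2140)·e^(0.0531·11/12) = 123.3660 × 1.049879 = 129.5194
Value (long) = (F − K)·e^(−rT) = (129.5194 − 132.47) × 0.952491 = -2.8104
Short position value = −(long value) = CHF 2.81

CHF 2.81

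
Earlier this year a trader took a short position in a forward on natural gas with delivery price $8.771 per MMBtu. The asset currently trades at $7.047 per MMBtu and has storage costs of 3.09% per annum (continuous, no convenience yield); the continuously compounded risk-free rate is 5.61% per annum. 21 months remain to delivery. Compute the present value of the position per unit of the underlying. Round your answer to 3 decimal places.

$0.512 per MMBtu

Current fair forward for the remaining 21 months: F = S·e^((r + u)·T), (r + u) = 0.0561 + 0.0309 = 0.0870
F = 7.047 · e^(0.0870 × 21/12) = 7.047 × 1.164451 = 8.2059
Value of long forward = (F − K)·e^(−rT) = (8.2059 − 8.771) · e^(−0.0561·21/12)
= -0.5651 × 0.906490 = -0.512
Short position value = −(long value) = $0.512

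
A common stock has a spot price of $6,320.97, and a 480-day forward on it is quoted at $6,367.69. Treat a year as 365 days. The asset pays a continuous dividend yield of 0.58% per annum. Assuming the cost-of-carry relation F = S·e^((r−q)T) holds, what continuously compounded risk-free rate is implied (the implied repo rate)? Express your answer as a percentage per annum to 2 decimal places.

From F = S·e^((r−q)T): (r − q) = ln(F/S)/T
ln(6367.69/6320.97) = ln(1.007391) = 0.007364
(r − q) = 0.007364 / (480/365) = 0.005600
r = ln(F/S)/T + q = 0.005600 + 0.0058 = 0.011400
r = 1.14%

1.14%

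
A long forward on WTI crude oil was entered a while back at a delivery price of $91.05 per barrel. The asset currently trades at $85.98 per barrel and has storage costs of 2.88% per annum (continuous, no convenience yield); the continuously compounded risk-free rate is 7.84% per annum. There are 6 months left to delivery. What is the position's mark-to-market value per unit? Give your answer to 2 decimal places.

-$0.32 per barrel

Current fair forward for the remaining 6 months: F = S·e^((r + u)·T), (r + u) = 0.0784 + 0.0288 = 0.1072
F = 85.98 · e^(0.1072 × 6/12) = 85.98 × 1.055062 = 90.7142
Value of long forward = (F − K)·e^(−rT) = (90.7142 − 91.05) · e^(−0.0784·6/12)
= -0.3358 × 0.961558 = -0.32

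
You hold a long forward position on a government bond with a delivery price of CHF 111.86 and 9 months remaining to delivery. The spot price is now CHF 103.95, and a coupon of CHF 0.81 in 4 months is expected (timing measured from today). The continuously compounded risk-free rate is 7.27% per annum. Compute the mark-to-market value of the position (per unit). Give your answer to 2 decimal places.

PV(remaining coupons) I = 0.81·e^(−0.0727·4/12) = 0.7906
Current forward F = (S − I)·e^(rT) = (103.95 − 0.7906)·e^(0.0727·9/12) = 103.1594 × 1.056039 = 108.9403
Value (long) = (F − K)·e^(−rT) = (108.9403 − 111.86) × 0.946935 = -2.7648
Value = -CHF 2.76

-CHF 2.76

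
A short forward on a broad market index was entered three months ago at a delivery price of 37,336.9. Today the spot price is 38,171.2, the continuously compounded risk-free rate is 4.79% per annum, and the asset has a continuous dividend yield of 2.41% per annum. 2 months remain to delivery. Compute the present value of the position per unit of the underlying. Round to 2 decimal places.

Current fair forward for the remaining 2 months: F = S·e^((r − q)·T), (r − q) = 0.0479 − 0.0241 = 0.0238
F = 38171.2 · e^(0.0238 × 2/12) = 38171.2 × 1.00397454 = 38322.9130
Value of long forward = (F − K)·e^(−rT) = (38322.9130 − 37336.9) · e^(−0.0479·2/12)
= 986.0130 × 0.99204845 = 978.17
Short position value = −(long value) = -978.17

-978.17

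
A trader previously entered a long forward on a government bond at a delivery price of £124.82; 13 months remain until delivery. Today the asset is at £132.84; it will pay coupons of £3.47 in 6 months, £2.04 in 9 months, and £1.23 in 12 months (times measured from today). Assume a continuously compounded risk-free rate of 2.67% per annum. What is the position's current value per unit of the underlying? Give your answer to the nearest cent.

PV(remaining coupons) I = 3.47·e^(−0.0267·6/12) + 2.04·e^(−0.0267·9/12) + 1.23·e^(−0.0267·12/12) = 6.6211
Current forward F = (S − I)·e^(rT) = (132.84 − 6.6211)·e^(0.0267·13/12) = 126.2189 × 1.029347 = 129.9230
Value (long) = (F − K)·e^(−rT) = (129.9230 − 124.82) × 0.971489 = 4.9575
Value = £4.96

£4.96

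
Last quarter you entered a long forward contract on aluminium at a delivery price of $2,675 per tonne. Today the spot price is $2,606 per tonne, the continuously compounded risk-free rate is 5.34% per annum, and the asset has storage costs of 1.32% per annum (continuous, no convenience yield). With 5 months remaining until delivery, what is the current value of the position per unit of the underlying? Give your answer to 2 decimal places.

$4.23 per tonne

Current fair forward for the remaining 5 months: F = S·e^((r + u)·T), (r + u) = 0.0534 + 0.0132 = 0.0666
F = 2606 · e^(0.0666 × 5/12) = 2606 × 1.02813862 = 2679.3292
Value of long forward = (F − K)·e^(−rT) = (2679.3292 − 2675) · e^(−0.0534·5/12)
= 4.3292 × 0.97799571 = 4.23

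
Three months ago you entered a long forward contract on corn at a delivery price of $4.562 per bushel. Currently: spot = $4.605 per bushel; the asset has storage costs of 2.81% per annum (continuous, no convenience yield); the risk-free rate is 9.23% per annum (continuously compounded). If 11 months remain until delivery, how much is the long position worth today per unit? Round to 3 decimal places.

$0.533 per bushel

Current fair forward for the remaining 11 months: F = S·e^((r + u)·T), (r + u) = 0.0923 + 0.0281 = 0.1204
F = 4.605 · e^(0.1204 × 11/12) = 4.605 × 1.116687 = 5.1423
Value of long forward = (F − K)·e^(−rT) = (5.1423 − 4.562) · e^(−0.0923·11/12)
= 0.5803 × 0.918872 = 0.533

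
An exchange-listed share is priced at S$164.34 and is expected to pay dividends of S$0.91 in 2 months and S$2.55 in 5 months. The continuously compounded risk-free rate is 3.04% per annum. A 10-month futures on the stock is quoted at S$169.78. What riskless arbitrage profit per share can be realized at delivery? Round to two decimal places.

PV(dividends) I = 0.91·e^(−0.0304·2/12) + 2.55·e^(−0.0304·5/12) = 3.4233
Fair futures F* = (S − I)·e^(rT) = (164.34 − 3.4233)·e^0.025333 = 160.9167 × 1.025657 = 165.0453
Market S$169.78 > fair 165.0453: forward overpriced → cash-and-carry (borrow at r, buy the stock and collect the dividends, short the forward).
Profit at T = |F_mkt − F*| = |169.78 − 165.0453| = S$4.73 per share

S$4.73 per share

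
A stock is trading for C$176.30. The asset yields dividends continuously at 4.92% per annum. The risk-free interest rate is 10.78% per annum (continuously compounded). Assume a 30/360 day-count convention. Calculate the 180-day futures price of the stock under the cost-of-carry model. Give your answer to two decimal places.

C$181.54

F = S·e^((r − q)T) = 176.30 · e^((0.1078 − 0.0492) × 180/360)
= 176.30 · e^0.029300 = 176.30 × 1.029733
F = C$181.54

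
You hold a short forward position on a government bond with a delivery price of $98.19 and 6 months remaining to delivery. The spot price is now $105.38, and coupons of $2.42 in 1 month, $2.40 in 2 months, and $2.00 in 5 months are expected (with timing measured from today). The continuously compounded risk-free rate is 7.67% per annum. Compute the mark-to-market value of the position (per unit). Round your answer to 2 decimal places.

-$4.17

PV(remaining coupons) I = 2.42·e^(−0.0767·1/12) + 2.40·e^(−0.0767·2/12) + 2.00·e^(−0.0767·5/12) = 6.7112
Current forward F = (S − I)·e^(rT) = (105.38 − 6.7112)·e^(0.0767·6/12) = 98.6688 × 1.039095 = 102.5263
Value (long) = (F − K)·e^(−rT) = (102.5263 − 98.19) × 0.962376 = 4.1732
Short position value = −(long value) = -$4.17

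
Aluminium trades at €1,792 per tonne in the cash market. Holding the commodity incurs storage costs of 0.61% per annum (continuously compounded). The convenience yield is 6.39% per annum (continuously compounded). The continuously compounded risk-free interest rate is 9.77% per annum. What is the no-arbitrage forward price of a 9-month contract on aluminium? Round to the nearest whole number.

€1,846 per tonne

Net carry = r + u − y = 0.0977 + 0.0061 − 0.0639 = 0.0399
F = S·e^((r+u−y)T) = 1792 · e^(0.0399 × 9/12) = 1792 · e^0.029925
= 1792 × 1.030377 = €1,846 per tonne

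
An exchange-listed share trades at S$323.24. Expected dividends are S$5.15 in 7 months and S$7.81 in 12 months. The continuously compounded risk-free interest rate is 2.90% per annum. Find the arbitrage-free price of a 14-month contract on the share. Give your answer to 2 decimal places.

PV(dividends) I = 5.15·e^(−0.0290·7/12) + 7.81·e^(−0.0290·12/12)
I = 5.0636 + 7.5868 = 12.6504
F = (S − I)·e^(rT) = (323.24 − 12.6504) · e^(0.0290·14/12)
= 310.5896 · e^0.033833 = 310.5896 × 1.034412 = S$321.28

S$321.28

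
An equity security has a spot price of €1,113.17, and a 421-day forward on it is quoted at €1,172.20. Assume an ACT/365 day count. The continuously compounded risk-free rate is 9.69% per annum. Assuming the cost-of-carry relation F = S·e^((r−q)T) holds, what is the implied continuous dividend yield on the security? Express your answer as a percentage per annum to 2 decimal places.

From F = S·e^((r−q)T): (r − q) = ln(F/S)/T
ln(1172.20/1113.17) = ln(1.053029) = 0.051671
(r − q) = 0.051671 / (421/365) = 0.044798
q = r − ln(F/S)/T = 0.0969 − 0.044798 = 0.052102
q = 5.21%

5.21%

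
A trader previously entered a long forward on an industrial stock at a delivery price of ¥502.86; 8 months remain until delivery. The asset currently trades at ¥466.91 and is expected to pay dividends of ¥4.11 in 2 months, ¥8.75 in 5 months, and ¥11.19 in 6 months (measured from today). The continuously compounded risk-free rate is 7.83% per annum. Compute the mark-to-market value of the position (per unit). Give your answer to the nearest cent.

PV(remaining dividends) I = 4.11·e^(−0.0783·2/12) + 8.75·e^(−0.0783·5/12) + 11.19·e^(−0.0783·6/12) = 23.2862
Current forward F = (S − I)·e^(rT) = (466.91 − 23.2862)·e^(0.0783·8/12) = 443.6238 × 1.053586 = 467.3958
Value (long) = (F − K)·e^(−rT) = (467.3958 − 502.86) × 0.949139 = -33.6605
Value = -¥33.66

-¥33.66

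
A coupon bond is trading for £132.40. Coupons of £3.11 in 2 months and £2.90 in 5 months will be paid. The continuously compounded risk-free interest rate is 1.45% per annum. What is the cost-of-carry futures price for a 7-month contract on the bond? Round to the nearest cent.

PV(coupons) I = 3.11·e^(−0.0145·2/12) + 2.90·e^(−0.0145·5/12)
I = 3.1025 + 2.8825 = 5.9850
F = (S − I)·e^(rT) = (132.40 − 5.9850) · e^(0.0145·7/12)
= 126.4150 · e^0.008458 = 126.4150 × 1.008494 = £127.49

£127.49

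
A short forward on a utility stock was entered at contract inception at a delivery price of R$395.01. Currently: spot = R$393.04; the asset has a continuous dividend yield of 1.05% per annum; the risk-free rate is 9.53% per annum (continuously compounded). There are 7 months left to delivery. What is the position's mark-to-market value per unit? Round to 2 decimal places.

-R$16.99

Current fair forward for the remaining 7 months: F = S·e^((r − q)·T), (r − q) = 0.0953 − 0.0105 = 0.0848
F = 393.04 · e^(0.0848 × 7/12) = 393.04 × 1.050711 = 412.9715
Value of long forward = (F − K)·e^(−rT) = (412.9715 − 395.01) · e^(−0.0953·7/12)
= 17.9615 × 0.945925 = 16.99
Short position value = −(long value) = -R$16.99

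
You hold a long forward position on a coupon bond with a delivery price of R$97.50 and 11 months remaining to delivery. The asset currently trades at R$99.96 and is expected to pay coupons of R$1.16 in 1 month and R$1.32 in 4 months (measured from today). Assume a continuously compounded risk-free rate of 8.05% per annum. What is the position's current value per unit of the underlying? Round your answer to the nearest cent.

PV(remaining coupons) I = 1.16·e^(−0.0805·1/12) + 1.32·e^(−0.0805·4/12) = 2.4373
Current forward F = (S − I)·e^(rT) = (99.96 − 2.4373)·e^(0.0805·11/12) = 97.5227 × 1.076582 = 104.9912
Value (long) = (F − K)·e^(−rT) = (104.9912 − 97.50) × 0.928865 = 6.9583
Value = R$6.96

R$6.96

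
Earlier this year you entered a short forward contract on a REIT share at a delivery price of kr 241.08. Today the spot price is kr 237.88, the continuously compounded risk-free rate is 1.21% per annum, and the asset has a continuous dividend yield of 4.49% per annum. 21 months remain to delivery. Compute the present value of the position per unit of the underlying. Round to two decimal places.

Current fair forward for the remaining 21 months: F = S·e^((r − q)·T), (r − q) = 0.0121 − 0.0449 = -0.0328
F = 237.88 · e^(-0.0328 × 21/12) = 237.88 × 0.944216 = 224.6101
Value of long forward = (F − K)·e^(−rT) = (224.6101 − 241.08) · e^(−0.0121·21/12)
= -16.4699 × 0.979048 = -16.12
Short position value = −(long value) = kr 16.12

kr 16.12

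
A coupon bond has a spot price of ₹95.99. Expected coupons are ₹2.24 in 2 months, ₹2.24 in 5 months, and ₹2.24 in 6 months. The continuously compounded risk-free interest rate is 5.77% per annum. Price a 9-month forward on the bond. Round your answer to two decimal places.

PV(coupons) I = 2.24·e^(−0.0577·2/12) + 2.24·e^(−0.0577·5/12) + 2.24·e^(−0.0577·6/12)
I = 2.2186 + 2.1868 + 2.1763 = 6.5817
F = (S − I)·e^(rT) = (95.99 − 6.5817) · e^(0.0577·9/12)
= 89.4083 · e^0.043275 = 89.4083 × 1.044225 = ₹93.36

₹93.36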